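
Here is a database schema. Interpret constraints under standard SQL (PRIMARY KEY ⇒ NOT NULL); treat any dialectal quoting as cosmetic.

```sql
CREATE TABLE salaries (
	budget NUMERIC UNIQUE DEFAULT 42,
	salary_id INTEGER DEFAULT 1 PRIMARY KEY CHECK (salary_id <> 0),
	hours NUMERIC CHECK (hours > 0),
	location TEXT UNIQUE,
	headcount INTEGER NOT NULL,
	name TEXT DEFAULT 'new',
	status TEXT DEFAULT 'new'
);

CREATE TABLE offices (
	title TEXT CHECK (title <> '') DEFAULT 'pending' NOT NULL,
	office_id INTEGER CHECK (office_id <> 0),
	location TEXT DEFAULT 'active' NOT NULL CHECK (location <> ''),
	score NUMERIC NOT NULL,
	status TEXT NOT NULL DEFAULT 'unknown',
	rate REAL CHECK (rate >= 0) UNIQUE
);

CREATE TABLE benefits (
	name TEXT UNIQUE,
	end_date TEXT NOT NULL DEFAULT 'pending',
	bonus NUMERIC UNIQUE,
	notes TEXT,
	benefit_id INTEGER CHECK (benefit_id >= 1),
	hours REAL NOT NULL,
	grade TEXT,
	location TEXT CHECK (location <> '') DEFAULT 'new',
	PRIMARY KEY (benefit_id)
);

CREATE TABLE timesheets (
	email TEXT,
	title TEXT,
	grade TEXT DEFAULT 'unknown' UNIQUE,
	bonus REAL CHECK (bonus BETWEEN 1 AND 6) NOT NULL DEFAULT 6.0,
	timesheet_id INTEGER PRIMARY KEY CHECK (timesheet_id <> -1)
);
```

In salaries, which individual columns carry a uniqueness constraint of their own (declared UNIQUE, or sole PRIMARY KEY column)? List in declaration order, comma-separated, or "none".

budget, salary_id, location

- budget: declared UNIQUE → unique.
- salary_id: single-column PRIMARY KEY → unique.
- hours: no UNIQUE or single-column PK constraint.
- location: declared UNIQUE → unique.
- headcount: no UNIQUE or single-column PK constraint.
- name: no UNIQUE or single-column PK constraint.
- status: no UNIQUE or single-column PK constraint.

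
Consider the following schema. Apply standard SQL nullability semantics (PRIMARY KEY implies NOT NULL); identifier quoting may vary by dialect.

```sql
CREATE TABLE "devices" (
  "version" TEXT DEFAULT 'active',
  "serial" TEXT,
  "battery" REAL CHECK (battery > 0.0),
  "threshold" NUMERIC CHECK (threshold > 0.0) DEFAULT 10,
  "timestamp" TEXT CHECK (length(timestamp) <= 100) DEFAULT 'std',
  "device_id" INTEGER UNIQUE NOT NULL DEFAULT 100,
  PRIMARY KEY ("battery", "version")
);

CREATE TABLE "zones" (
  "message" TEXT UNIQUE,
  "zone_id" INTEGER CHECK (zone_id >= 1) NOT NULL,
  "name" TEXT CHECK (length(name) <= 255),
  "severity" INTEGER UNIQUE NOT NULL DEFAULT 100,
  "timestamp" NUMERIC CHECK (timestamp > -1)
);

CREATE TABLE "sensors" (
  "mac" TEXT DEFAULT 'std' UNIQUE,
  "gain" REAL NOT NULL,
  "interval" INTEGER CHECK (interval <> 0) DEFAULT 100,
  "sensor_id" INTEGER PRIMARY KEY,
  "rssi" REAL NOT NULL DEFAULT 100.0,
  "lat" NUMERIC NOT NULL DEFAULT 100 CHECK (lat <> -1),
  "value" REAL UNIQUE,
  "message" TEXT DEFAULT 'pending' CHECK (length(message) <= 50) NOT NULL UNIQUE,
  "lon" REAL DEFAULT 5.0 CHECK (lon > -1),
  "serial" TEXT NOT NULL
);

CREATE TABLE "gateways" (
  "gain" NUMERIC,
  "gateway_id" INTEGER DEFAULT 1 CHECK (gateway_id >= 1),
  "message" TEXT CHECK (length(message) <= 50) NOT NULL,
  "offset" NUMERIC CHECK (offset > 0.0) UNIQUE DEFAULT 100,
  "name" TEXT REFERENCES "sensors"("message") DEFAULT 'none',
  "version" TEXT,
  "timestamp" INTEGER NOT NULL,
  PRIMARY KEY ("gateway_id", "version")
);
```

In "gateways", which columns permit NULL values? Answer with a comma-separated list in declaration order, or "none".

gain, offset, name

- gain: no NOT NULL constraint applies → nullable.
- gateway_id: part of the PRIMARY KEY, which implies NOT NULL → not nullable.
- message: declared NOT NULL → not nullable.
- offset: CHECK does not forbid NULL (a CHECK constraint passes when its expression is NULL) → nullable.
- name: a foreign key column may be NULL unless separately constrained → nullable.
- version: part of the PRIMARY KEY, which implies NOT NULL → not nullable.
- timestamp: declared NOT NULL → not nullable.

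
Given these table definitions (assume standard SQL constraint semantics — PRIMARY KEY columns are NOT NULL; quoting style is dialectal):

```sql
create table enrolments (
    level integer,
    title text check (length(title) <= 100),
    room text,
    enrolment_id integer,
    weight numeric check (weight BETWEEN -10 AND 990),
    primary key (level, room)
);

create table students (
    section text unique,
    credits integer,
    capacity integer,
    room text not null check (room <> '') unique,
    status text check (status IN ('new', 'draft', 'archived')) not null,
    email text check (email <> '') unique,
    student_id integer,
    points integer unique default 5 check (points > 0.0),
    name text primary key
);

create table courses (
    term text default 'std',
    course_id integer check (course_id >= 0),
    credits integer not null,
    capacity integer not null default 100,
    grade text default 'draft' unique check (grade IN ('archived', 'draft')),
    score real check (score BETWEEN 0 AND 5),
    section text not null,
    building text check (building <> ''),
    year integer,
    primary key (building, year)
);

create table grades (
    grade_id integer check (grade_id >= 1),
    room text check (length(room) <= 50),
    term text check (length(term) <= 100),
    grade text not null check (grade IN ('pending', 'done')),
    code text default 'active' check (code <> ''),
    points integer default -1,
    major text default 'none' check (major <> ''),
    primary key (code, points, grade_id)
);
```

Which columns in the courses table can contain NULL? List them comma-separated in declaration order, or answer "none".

- term: DEFAULT only fills an omitted column; an explicit NULL is still allowed → nullable.
- course_id: CHECK does not forbid NULL (a CHECK constraint passes when its expression is NULL) → nullable.
- credits: declared NOT NULL → not nullable.
- capacity: declared NOT NULL → not nullable.
- grade: CHECK does not forbid NULL (a CHECK constraint passes when its expression is NULL) → nullable.
- score: CHECK does not forbid NULL (a CHECK constraint passes when its expression is NULL) → nullable.
- section: declared NOT NULL → not nullable.
- building: part of the PRIMARY KEY, which implies NOT NULL → not nullable.
- year: part of the PRIMARY KEY, which implies NOT NULL → not nullable.

term, course_id, grade, score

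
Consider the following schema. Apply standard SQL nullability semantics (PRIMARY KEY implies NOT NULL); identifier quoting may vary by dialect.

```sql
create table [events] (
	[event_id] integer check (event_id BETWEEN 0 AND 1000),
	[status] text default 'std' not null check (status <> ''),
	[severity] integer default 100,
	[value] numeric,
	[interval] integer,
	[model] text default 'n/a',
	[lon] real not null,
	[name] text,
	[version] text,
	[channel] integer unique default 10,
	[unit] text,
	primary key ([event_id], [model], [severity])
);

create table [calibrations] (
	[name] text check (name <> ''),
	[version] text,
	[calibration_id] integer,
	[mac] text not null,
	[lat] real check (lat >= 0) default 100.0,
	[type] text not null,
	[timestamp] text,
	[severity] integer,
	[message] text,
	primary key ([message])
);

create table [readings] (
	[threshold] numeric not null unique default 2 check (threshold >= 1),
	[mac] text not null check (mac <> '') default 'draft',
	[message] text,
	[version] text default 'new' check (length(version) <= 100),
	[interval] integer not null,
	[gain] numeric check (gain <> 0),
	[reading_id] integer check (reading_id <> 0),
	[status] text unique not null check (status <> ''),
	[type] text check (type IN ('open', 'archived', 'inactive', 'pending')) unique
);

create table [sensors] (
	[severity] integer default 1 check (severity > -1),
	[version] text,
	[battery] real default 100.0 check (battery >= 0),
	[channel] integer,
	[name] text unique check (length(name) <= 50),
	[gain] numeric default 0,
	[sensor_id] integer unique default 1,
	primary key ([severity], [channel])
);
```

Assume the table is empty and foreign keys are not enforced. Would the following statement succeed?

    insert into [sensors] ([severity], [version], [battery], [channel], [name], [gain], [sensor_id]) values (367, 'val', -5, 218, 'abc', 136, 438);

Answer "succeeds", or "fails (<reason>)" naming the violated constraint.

fails (CHECK on battery)

The value -5 for battery violates CHECK (battery >= 0).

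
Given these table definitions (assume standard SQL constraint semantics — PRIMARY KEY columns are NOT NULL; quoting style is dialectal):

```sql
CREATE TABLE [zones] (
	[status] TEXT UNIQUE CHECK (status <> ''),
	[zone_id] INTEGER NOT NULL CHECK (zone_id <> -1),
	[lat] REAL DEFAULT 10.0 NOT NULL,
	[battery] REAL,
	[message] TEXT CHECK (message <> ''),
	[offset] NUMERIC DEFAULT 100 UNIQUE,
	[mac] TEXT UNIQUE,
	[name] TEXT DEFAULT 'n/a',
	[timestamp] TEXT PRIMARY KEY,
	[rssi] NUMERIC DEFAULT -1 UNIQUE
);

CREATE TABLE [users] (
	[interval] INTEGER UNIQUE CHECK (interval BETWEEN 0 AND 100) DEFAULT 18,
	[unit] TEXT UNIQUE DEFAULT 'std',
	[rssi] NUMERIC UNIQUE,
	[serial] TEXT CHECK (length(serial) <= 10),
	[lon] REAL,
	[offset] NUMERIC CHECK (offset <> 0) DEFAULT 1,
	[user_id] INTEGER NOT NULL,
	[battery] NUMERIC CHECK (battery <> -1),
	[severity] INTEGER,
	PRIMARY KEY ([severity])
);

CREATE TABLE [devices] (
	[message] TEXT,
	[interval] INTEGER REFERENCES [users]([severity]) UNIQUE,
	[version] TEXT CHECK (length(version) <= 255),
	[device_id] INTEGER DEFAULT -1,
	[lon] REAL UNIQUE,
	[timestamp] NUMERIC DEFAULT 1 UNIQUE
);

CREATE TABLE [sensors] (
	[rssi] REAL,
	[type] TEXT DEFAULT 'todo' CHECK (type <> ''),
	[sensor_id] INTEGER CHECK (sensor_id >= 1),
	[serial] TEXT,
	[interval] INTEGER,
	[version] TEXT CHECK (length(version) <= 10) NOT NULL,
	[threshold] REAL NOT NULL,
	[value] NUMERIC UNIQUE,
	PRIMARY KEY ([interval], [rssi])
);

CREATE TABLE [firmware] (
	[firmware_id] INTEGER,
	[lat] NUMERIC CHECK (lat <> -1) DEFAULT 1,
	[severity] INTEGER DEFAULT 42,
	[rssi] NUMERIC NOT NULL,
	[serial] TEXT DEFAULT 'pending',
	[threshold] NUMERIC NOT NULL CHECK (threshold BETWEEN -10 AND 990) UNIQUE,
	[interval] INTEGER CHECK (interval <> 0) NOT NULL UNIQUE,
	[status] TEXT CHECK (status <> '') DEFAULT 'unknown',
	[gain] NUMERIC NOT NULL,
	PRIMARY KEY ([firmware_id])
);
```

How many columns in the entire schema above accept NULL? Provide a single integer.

zones: 7 nullable (status, battery, message, offset, mac, name, rssi — PK (timestamp) and explicit NOT NULL columns excluded).
users: 7 nullable (interval, unit, rssi, serial, lon, offset, battery — PK (severity) and explicit NOT NULL columns excluded).
devices: 6 nullable (message, interval, version, device_id, lon, timestamp — PK none and explicit NOT NULL columns excluded).
sensors: 4 nullable (type, sensor_id, serial, value — PK (interval, rssi) and explicit NOT NULL columns excluded).
firmware: 4 nullable (lat, severity, serial, status — PK (firmware_id) and explicit NOT NULL columns excluded).
Total: 7 + 7 + 6 + 4 + 4 = 28.

28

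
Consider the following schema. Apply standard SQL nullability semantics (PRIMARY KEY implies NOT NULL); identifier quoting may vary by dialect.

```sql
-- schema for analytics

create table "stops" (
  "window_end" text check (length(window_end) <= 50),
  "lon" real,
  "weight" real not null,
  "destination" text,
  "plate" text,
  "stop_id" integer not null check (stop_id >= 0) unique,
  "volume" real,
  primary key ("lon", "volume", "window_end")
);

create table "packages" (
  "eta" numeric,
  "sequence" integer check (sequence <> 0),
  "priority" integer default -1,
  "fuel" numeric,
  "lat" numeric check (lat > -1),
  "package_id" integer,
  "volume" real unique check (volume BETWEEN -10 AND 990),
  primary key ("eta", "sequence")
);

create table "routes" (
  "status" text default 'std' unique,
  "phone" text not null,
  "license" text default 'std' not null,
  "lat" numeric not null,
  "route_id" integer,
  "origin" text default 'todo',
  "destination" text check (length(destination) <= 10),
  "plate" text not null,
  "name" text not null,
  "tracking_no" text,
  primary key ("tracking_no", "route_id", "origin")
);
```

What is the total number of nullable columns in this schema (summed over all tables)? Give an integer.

9

stops: 2 nullable (destination, plate — PK (lon, volume, window_end) and explicit NOT NULL columns excluded).
packages: 5 nullable (priority, fuel, lat, package_id, volume — PK (eta, sequence) and explicit NOT NULL columns excluded).
routes: 2 nullable (status, destination — PK (tracking_no, route_id, origin) and explicit NOT NULL columns excluded).
Total: 2 + 5 + 2 = 9.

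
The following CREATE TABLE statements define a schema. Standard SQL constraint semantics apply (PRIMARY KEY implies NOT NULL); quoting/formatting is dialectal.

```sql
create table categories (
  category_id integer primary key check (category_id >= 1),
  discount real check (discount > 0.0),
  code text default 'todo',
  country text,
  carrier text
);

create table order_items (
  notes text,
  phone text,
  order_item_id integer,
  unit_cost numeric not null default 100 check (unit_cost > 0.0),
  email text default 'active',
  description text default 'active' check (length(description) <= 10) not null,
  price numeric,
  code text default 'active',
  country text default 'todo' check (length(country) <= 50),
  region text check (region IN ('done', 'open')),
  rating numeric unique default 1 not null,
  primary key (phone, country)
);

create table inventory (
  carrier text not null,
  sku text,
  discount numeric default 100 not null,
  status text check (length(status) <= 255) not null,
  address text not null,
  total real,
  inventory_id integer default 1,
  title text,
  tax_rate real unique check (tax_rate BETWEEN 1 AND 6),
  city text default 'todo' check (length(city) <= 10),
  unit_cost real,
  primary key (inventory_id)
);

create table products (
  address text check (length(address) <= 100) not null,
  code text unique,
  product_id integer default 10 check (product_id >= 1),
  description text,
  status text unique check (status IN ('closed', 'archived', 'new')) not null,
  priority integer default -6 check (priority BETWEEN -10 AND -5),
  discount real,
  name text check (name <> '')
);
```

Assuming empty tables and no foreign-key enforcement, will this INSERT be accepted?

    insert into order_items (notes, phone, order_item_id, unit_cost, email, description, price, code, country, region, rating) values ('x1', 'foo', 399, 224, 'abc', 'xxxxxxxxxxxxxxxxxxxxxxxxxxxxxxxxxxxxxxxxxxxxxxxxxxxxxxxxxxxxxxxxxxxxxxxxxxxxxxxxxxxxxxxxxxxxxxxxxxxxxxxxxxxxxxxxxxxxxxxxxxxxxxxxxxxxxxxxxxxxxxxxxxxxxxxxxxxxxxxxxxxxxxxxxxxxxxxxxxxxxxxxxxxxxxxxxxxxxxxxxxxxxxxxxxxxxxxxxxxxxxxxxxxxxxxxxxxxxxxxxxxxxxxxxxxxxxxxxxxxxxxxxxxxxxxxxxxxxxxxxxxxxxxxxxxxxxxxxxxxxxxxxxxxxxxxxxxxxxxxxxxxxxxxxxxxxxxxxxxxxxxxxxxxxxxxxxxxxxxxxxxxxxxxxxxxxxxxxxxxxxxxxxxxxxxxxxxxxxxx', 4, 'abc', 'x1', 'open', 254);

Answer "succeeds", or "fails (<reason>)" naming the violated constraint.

fails (CHECK on description)

The value 'xxxxxxxxxxxxxxxxxxxxxxxxxxxxxxxxxxxxxxxxxxxxxxxxxxxxxxxxxxxxxxxxxxxxxxxxxxxxxxxxxxxxxxxxxxxxxxxxxxxxxxxxxxxxxxxxxxxxxxxxxxxxxxxxxxxxxxxxxxxxxxxxxxxxxxxxxxxxxxxxxxxxxxxxxxxxxxxxxxxxxxxxxxxxxxxxxxxxxxxxxxxxxxxxxxxxxxxxxxxxxxxxxxxxxxxxxxxxxxxxxxxxxxxxxxxxxxxxxxxxxxxxxxxxxxxxxxxxxxxxxxxxxxxxxxxxxxxxxxxxxxxxxxxxxxxxxxxxxxxxxxxxxxxxxxxxxxxxxxxxxxxxxxxxxxxxxxxxxxxxxxxxxxxxxxxxxxxxxxxxxxxxxxxxxxxxxxxxxxxx' for description violates CHECK (length(description) <= 10).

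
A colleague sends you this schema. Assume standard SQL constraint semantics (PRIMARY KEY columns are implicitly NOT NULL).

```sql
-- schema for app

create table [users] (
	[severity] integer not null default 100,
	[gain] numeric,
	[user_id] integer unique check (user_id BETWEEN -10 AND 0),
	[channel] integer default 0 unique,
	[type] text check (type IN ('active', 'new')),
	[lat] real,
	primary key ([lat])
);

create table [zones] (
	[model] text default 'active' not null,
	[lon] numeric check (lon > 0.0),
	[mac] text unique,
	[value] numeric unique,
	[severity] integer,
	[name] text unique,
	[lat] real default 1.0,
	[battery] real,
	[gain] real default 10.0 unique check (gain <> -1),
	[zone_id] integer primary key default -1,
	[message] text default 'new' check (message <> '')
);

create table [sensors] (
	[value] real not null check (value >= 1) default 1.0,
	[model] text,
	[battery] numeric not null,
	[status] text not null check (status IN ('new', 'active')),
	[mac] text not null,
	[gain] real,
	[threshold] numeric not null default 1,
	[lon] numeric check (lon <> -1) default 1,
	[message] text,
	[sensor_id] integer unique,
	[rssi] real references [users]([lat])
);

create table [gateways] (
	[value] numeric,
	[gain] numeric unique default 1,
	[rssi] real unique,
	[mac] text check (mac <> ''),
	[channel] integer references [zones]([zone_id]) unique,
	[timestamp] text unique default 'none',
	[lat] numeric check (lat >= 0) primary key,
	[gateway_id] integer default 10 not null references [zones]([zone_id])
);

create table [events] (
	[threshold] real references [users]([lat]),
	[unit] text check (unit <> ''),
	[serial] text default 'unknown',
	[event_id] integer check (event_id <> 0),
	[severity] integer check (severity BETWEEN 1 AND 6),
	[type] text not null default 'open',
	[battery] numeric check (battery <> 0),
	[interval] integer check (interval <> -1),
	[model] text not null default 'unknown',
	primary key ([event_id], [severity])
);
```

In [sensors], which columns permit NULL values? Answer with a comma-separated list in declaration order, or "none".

- value: declared NOT NULL → not nullable.
- model: no NOT NULL constraint applies → nullable.
- battery: declared NOT NULL → not nullable.
- status: declared NOT NULL → not nullable.
- mac: declared NOT NULL → not nullable.
- gain: no NOT NULL constraint applies → nullable.
- threshold: declared NOT NULL → not nullable.
- lon: CHECK does not forbid NULL (a CHECK constraint passes when its expression is NULL) → nullable.
- message: no NOT NULL constraint applies → nullable.
- sensor_id: UNIQUE does not imply NOT NULL → nullable.
- rssi: a foreign key column may be NULL unless separately constrained → nullable.

model, gain, lon, message, sensor_id, rssi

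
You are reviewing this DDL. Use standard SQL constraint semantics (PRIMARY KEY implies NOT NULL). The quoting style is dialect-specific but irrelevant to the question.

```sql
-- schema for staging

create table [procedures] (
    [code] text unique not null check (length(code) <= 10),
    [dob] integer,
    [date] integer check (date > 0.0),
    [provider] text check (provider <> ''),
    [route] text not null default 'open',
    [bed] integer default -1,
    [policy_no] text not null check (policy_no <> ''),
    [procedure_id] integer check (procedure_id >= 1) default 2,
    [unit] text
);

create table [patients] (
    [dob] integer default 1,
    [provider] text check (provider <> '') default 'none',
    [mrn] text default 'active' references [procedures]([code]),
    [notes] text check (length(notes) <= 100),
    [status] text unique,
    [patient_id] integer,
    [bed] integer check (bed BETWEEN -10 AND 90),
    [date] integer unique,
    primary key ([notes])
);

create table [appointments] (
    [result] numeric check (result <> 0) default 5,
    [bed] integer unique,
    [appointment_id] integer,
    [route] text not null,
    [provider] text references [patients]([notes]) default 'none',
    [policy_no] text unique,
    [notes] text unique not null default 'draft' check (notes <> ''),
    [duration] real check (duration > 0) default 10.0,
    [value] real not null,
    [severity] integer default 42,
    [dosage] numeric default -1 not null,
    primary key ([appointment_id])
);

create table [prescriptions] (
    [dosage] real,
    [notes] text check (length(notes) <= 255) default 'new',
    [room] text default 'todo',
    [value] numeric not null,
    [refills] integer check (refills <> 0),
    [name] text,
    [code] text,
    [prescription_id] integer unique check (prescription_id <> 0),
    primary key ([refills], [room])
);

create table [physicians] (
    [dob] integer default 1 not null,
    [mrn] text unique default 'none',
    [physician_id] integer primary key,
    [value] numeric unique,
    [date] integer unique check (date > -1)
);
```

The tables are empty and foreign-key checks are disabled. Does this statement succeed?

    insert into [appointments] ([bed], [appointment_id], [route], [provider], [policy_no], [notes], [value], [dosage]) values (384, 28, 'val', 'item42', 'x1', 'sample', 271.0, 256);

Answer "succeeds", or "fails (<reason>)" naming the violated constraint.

NOT NULL columns: appointment_id is supplied; dosage is supplied; notes is supplied; route is supplied; value is supplied.
CHECK constraints: 'sample' satisfies (notes <> '').
No constraint is violated.

succeeds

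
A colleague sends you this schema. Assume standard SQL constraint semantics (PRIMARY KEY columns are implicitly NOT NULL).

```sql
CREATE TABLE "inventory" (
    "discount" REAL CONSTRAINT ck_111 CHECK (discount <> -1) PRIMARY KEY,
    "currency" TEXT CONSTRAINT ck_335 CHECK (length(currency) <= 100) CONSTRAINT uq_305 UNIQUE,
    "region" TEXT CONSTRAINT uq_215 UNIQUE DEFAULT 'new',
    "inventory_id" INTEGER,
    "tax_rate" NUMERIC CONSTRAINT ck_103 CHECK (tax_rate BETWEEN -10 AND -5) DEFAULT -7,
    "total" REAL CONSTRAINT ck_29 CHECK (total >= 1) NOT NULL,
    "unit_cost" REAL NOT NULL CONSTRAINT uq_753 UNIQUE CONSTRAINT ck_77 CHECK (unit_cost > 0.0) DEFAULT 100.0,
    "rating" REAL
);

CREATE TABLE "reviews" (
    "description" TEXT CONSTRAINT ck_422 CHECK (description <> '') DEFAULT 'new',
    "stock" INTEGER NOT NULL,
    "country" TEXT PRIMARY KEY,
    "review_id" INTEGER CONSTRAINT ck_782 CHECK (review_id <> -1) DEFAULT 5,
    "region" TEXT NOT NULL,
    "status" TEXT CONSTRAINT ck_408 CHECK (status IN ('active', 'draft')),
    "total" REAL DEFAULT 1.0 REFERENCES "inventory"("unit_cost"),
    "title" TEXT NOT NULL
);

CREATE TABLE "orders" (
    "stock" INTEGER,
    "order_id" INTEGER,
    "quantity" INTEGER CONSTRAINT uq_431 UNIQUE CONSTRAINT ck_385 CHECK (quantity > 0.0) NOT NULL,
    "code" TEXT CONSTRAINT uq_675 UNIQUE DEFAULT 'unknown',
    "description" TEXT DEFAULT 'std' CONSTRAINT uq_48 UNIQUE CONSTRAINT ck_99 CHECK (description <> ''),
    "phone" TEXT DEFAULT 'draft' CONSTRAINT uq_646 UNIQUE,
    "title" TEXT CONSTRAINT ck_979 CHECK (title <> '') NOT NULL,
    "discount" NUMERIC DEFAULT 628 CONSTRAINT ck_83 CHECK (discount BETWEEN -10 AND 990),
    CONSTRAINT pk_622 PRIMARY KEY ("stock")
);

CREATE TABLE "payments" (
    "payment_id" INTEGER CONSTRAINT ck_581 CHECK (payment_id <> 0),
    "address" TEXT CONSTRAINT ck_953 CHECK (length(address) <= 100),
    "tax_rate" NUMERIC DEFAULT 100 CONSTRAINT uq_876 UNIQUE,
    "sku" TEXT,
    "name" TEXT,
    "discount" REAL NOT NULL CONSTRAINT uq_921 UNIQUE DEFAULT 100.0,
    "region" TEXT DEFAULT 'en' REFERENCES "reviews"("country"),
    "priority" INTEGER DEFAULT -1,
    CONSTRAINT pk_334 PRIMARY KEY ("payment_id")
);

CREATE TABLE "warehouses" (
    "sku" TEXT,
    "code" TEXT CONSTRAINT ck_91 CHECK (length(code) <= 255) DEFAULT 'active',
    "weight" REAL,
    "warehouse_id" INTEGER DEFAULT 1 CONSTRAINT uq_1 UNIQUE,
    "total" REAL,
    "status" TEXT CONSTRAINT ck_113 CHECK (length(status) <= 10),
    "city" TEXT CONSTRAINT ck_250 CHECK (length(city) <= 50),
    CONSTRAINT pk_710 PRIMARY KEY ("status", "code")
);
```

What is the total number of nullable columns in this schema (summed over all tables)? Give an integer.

inventory: 5 nullable (currency, region, inventory_id, tax_rate, rating — PK (discount) and explicit NOT NULL columns excluded).
reviews: 4 nullable (description, review_id, status, total — PK (country) and explicit NOT NULL columns excluded).
orders: 5 nullable (order_id, code, description, phone, discount — PK (stock) and explicit NOT NULL columns excluded).
payments: 6 nullable (address, tax_rate, sku, name, region, priority — PK (payment_id) and explicit NOT NULL columns excluded).
warehouses: 5 nullable (sku, weight, warehouse_id, total, city — PK (status, code) and explicit NOT NULL columns excluded).
Total: 5 + 4 + 5 + 6 + 5 = 25.

25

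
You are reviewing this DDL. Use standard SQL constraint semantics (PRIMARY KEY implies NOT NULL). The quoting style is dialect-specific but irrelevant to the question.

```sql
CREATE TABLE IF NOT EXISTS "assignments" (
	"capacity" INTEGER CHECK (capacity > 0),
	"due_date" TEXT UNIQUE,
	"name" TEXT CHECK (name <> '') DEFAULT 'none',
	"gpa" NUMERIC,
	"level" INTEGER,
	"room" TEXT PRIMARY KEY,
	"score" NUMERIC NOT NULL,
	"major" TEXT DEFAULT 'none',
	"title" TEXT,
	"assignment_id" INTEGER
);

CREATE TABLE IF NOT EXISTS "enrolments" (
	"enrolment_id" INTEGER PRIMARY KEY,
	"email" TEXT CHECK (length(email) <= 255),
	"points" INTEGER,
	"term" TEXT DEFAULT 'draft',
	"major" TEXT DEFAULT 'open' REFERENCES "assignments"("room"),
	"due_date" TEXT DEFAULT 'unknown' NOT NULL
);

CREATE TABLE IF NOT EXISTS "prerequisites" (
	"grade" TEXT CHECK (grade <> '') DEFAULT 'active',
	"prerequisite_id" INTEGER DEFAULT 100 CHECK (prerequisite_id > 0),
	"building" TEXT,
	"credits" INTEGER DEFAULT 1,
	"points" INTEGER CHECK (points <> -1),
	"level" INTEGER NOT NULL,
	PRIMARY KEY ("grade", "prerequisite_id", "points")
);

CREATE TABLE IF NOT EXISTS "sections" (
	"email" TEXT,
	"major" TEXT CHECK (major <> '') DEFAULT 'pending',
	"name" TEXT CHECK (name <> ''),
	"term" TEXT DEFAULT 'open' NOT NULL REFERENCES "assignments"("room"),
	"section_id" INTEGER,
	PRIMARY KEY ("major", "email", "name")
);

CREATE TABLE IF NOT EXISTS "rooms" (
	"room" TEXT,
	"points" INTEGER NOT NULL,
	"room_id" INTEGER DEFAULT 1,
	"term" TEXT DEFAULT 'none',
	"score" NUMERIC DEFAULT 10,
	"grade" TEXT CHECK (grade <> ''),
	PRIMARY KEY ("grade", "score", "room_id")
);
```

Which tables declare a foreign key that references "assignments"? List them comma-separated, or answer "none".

enrolments, sections

- enrolments.major references assignments(room).
- sections.term references assignments(room).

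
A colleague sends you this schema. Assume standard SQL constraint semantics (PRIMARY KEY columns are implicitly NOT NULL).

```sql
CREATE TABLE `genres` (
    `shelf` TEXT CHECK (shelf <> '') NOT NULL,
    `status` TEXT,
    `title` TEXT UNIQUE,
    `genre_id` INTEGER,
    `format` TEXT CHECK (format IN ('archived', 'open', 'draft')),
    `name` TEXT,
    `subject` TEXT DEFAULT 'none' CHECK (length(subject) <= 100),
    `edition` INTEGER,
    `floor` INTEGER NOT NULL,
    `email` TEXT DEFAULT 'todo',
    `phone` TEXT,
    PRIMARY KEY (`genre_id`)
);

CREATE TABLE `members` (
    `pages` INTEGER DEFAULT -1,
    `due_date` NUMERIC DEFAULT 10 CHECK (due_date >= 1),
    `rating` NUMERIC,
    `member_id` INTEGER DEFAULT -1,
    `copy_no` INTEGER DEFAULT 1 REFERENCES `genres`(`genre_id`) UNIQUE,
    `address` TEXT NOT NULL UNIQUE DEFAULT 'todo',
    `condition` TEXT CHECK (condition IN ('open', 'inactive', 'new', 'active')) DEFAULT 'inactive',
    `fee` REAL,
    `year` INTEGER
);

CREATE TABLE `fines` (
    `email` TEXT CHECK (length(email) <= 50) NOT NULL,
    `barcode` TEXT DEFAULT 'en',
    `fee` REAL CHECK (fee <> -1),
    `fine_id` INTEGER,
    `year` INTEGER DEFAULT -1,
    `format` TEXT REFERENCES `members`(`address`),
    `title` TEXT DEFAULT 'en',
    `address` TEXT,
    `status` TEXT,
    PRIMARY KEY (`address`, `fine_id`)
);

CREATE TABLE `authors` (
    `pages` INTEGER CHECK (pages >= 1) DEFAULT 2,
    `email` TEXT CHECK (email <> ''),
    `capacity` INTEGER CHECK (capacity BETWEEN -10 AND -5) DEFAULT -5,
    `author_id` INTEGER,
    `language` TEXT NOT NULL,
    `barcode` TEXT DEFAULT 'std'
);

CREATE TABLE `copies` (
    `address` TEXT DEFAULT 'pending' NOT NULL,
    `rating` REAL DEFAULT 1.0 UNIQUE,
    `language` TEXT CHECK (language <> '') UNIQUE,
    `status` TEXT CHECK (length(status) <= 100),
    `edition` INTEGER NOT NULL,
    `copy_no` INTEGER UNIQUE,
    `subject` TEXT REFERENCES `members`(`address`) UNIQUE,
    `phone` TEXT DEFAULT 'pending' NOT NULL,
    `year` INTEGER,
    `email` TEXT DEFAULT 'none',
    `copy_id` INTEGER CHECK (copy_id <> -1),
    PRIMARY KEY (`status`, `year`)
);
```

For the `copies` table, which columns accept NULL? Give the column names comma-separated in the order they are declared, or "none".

rating, language, copy_no, subject, email, copy_id

- address: declared NOT NULL → not nullable.
- rating: UNIQUE does not imply NOT NULL → nullable.
- language: CHECK does not forbid NULL (a CHECK constraint passes when its expression is NULL) → nullable.
- status: part of the PRIMARY KEY, which implies NOT NULL → not nullable.
- edition: declared NOT NULL → not nullable.
- copy_no: UNIQUE does not imply NOT NULL → nullable.
- subject: a foreign key column may be NULL unless separately constrained → nullable.
- phone: declared NOT NULL → not nullable.
- year: part of the PRIMARY KEY, which implies NOT NULL → not nullable.
- email: DEFAULT only fills an omitted column; an explicit NULL is still allowed → nullable.
- copy_id: CHECK does not forbid NULL (a CHECK constraint passes when its expression is NULL) → nullable.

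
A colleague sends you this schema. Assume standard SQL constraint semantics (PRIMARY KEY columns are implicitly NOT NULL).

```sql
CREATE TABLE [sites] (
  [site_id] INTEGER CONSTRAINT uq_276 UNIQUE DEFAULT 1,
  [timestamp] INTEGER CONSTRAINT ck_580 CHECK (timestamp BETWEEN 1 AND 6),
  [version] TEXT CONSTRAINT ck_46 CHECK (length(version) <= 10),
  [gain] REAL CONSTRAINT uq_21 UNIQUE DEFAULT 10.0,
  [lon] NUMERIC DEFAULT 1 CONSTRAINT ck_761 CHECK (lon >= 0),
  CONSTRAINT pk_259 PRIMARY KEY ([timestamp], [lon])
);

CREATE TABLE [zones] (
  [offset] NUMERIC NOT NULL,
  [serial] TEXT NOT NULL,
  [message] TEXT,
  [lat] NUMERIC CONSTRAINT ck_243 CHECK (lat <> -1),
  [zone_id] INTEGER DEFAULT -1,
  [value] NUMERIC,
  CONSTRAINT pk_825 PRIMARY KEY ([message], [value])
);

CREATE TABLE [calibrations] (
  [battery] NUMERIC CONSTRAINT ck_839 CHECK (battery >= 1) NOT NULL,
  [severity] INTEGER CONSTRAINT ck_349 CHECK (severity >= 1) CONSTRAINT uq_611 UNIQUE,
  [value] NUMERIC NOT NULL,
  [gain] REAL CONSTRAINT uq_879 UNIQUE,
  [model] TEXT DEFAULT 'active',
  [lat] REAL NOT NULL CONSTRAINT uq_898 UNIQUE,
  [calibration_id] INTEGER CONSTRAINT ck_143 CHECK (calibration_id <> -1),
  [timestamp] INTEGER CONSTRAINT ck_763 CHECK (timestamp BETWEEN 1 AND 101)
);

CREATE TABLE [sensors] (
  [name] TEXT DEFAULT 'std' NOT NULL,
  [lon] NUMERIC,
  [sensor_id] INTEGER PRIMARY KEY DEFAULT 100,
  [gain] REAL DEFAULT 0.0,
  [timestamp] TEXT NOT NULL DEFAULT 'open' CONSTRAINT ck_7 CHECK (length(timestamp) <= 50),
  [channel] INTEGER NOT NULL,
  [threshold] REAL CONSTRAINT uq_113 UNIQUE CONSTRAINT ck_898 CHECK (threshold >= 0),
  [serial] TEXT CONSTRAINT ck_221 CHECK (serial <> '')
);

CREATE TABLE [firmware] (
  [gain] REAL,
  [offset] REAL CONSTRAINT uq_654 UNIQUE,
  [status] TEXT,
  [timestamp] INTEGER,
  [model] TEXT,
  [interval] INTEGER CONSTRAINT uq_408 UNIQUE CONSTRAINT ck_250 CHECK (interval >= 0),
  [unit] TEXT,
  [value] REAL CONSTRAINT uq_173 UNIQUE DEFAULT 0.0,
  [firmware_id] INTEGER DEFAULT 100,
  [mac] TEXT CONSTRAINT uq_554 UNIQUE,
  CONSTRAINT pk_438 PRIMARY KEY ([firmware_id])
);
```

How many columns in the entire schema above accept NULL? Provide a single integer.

sites: 3 nullable (site_id, version, gain — PK (timestamp, lon) and explicit NOT NULL columns excluded).
zones: 2 nullable (lat, zone_id — PK (message, value) and explicit NOT NULL columns excluded).
calibrations: 5 nullable (severity, gain, model, calibration_id, timestamp — PK none and explicit NOT NULL columns excluded).
sensors: 4 nullable (lon, gain, threshold, serial — PK (sensor_id) and explicit NOT NULL columns excluded).
firmware: 9 nullable (gain, offset, status, timestamp, model, interval, unit, value, mac — PK (firmware_id) and explicit NOT NULL columns excluded).
Total: 3 + 2 + 5 + 4 + 9 = 23.

23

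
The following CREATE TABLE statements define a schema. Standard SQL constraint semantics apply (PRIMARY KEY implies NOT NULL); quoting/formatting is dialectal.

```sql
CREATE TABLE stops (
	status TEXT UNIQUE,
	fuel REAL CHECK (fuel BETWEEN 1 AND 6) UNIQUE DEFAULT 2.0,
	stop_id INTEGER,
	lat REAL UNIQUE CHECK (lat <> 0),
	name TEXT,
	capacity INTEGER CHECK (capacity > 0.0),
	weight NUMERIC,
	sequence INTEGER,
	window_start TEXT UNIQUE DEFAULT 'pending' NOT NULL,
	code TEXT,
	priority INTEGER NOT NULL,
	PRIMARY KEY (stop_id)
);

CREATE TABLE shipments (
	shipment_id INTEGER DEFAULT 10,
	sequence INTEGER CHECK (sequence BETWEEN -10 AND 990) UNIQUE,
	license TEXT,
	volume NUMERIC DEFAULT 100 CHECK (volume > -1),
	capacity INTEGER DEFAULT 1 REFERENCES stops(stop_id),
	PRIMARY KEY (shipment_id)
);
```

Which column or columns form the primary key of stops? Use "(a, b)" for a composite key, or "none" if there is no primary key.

stop_id

stop_id is declared PRIMARY KEY as a table-level PRIMARY KEY clause.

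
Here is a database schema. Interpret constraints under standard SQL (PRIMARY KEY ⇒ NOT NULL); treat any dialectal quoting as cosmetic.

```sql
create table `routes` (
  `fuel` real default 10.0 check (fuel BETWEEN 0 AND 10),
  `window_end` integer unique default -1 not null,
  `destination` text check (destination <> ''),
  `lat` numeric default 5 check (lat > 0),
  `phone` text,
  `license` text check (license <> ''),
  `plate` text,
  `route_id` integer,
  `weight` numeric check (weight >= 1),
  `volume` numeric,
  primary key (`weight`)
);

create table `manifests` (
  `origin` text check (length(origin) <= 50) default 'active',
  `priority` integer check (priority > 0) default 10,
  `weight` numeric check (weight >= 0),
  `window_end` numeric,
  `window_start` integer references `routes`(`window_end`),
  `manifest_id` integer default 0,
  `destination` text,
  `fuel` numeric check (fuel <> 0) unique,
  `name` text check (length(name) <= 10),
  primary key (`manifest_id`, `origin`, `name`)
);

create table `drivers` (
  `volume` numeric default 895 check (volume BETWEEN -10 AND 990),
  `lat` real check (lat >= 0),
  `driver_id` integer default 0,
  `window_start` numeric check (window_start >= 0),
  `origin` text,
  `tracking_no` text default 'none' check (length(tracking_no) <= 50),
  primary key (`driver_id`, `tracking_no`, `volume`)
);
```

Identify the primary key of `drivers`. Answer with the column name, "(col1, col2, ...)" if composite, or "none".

(driver_id, tracking_no, volume)

A table-level PRIMARY KEY clause names 3 columns: driver_id, tracking_no, volume.
This is a composite key — the combination is unique, not each column individually.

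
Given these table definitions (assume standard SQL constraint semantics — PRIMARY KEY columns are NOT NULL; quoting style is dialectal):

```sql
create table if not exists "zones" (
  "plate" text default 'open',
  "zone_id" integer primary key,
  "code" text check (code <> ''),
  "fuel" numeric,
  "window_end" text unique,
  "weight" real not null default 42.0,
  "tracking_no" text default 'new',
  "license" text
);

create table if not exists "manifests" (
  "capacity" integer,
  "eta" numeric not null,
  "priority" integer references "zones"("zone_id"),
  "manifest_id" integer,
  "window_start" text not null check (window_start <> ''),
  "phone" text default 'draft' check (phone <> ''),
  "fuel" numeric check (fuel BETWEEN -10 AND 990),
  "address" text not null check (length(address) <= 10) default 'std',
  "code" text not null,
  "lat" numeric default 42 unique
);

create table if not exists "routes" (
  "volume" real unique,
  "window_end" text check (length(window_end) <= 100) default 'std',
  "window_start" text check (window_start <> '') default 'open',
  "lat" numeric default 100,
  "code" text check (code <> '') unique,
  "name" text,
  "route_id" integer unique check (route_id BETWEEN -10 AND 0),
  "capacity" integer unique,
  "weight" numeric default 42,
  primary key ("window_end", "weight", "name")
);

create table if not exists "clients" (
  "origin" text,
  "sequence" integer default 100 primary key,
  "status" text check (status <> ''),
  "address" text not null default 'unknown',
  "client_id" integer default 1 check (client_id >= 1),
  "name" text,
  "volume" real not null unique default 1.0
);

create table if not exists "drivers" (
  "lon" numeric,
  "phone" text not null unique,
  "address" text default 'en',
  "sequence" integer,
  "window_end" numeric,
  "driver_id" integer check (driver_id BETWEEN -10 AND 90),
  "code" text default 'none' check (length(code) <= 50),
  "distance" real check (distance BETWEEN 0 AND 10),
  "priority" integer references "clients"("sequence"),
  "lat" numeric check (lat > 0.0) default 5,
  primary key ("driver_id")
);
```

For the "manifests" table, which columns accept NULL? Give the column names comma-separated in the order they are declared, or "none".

- capacity: no NOT NULL constraint applies → nullable.
- eta: declared NOT NULL → not nullable.
- priority: a foreign key column may be NULL unless separately constrained → nullable.
- manifest_id: no NOT NULL constraint applies → nullable.
- window_start: declared NOT NULL → not nullable.
- phone: CHECK does not forbid NULL (a CHECK constraint passes when its expression is NULL) → nullable.
- fuel: CHECK does not forbid NULL (a CHECK constraint passes when its expression is NULL) → nullable.
- address: declared NOT NULL → not nullable.
- code: declared NOT NULL → not nullable.
- lat: UNIQUE does not imply NOT NULL → nullable.

capacity, priority, manifest_id, phone, fuel, lat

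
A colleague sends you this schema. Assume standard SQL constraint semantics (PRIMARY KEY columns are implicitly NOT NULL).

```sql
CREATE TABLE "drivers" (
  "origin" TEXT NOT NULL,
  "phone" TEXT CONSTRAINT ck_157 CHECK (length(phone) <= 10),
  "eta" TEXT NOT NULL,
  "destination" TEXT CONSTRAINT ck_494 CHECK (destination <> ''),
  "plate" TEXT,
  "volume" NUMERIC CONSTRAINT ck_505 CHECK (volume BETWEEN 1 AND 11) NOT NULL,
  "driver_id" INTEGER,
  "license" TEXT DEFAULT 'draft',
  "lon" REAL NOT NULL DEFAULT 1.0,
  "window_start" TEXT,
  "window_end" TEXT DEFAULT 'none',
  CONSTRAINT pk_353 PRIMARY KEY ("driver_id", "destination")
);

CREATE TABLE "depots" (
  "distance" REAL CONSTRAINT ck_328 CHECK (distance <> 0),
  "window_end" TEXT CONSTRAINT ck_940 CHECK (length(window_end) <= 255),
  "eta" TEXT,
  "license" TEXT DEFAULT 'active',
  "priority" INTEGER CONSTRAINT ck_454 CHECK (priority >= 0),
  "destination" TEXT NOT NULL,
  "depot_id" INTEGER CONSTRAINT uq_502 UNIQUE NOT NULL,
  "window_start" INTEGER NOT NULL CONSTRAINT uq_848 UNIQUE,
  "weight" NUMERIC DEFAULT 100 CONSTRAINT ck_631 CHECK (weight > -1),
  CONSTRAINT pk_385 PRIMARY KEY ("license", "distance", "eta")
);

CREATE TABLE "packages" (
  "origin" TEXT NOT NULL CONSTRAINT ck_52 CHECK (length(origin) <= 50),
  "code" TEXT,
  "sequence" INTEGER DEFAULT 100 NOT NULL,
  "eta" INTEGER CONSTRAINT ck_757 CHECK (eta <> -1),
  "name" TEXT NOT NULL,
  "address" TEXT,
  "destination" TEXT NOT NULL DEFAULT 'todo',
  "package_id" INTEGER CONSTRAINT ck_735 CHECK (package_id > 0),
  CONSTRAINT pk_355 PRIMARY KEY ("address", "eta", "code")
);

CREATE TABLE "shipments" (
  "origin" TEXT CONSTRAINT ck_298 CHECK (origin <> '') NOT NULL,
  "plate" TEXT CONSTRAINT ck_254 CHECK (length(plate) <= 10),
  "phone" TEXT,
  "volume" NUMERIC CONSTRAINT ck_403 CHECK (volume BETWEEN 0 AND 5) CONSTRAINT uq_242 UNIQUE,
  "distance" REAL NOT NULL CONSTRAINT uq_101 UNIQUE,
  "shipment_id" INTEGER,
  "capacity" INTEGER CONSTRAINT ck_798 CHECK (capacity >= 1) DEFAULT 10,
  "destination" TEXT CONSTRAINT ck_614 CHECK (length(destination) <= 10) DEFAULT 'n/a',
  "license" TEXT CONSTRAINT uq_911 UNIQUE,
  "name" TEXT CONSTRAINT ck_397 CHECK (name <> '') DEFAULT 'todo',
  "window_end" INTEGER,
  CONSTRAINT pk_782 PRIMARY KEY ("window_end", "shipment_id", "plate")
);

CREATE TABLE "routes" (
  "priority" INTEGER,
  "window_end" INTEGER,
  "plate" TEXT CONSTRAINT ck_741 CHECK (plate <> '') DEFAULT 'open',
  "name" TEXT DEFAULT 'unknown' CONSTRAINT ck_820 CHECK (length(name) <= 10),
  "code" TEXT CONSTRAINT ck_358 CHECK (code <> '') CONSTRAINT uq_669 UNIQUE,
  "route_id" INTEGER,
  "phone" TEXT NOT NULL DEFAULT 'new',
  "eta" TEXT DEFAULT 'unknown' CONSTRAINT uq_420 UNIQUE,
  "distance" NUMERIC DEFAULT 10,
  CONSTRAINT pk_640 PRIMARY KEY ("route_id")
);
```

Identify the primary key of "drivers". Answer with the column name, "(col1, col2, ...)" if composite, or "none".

(driver_id, destination)

A table-level PRIMARY KEY clause names 2 columns: driver_id, destination.
This is a composite key — the combination is unique, not each column individually.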